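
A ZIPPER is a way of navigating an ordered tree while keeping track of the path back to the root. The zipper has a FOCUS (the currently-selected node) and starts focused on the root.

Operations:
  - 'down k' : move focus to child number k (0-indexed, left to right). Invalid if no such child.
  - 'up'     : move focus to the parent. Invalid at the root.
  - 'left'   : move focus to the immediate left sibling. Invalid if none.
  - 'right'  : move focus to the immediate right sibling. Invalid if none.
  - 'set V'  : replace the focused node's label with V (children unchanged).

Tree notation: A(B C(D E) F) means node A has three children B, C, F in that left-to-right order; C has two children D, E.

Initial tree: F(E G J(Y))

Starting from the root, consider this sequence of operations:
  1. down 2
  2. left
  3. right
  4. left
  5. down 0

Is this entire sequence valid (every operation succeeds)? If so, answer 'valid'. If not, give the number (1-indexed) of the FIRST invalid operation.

Step 1 (down 2): focus=J path=2 depth=1 children=['Y'] left=['E', 'G'] right=[] parent=F
Step 2 (left): focus=G path=1 depth=1 children=[] left=['E'] right=['J'] parent=F
Step 3 (right): focus=J path=2 depth=1 children=['Y'] left=['E', 'G'] right=[] parent=F
Step 4 (left): focus=G path=1 depth=1 children=[] left=['E'] right=['J'] parent=F
Step 5 (down 0): INVALID

Answer: 5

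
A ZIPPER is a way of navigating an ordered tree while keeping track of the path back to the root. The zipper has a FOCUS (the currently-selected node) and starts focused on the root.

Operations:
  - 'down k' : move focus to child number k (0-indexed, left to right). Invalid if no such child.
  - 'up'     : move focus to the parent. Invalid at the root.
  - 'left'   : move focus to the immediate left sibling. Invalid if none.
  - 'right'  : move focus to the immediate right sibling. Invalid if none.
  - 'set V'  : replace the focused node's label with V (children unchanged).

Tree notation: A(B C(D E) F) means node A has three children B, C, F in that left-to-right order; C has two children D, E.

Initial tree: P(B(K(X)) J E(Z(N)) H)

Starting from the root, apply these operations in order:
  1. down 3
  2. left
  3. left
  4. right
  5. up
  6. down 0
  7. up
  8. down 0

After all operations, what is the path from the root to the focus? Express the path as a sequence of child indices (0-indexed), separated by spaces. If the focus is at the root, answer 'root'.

Answer: 0

Derivation:
Step 1 (down 3): focus=H path=3 depth=1 children=[] left=['B', 'J', 'E'] right=[] parent=P
Step 2 (left): focus=E path=2 depth=1 children=['Z'] left=['B', 'J'] right=['H'] parent=P
Step 3 (left): focus=J path=1 depth=1 children=[] left=['B'] right=['E', 'H'] parent=P
Step 4 (right): focus=E path=2 depth=1 children=['Z'] left=['B', 'J'] right=['H'] parent=P
Step 5 (up): focus=P path=root depth=0 children=['B', 'J', 'E', 'H'] (at root)
Step 6 (down 0): focus=B path=0 depth=1 children=['K'] left=[] right=['J', 'E', 'H'] parent=P
Step 7 (up): focus=P path=root depth=0 children=['B', 'J', 'E', 'H'] (at root)
Step 8 (down 0): focus=B path=0 depth=1 children=['K'] left=[] right=['J', 'E', 'H'] parent=P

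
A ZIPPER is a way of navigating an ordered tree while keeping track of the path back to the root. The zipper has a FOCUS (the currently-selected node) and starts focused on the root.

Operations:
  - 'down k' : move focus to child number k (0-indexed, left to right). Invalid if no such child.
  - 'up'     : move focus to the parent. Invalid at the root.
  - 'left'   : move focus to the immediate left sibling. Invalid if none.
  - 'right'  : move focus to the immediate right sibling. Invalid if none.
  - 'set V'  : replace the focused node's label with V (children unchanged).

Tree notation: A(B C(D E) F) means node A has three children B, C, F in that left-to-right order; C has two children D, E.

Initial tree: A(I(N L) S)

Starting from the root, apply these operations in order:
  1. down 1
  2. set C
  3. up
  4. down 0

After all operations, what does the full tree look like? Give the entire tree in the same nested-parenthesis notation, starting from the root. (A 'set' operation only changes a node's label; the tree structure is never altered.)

Step 1 (down 1): focus=S path=1 depth=1 children=[] left=['I'] right=[] parent=A
Step 2 (set C): focus=C path=1 depth=1 children=[] left=['I'] right=[] parent=A
Step 3 (up): focus=A path=root depth=0 children=['I', 'C'] (at root)
Step 4 (down 0): focus=I path=0 depth=1 children=['N', 'L'] left=[] right=['C'] parent=A

Answer: A(I(N L) C)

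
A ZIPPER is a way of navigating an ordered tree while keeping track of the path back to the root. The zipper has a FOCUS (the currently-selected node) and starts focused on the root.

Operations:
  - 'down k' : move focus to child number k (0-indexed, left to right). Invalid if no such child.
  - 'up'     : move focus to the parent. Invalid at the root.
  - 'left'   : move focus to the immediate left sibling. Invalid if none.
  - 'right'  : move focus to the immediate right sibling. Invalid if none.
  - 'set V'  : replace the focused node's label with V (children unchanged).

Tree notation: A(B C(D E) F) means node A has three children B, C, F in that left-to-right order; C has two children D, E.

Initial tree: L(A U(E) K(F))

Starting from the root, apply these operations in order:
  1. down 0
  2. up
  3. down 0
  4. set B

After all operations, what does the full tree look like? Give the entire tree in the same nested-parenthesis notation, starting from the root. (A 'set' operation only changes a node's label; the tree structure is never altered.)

Step 1 (down 0): focus=A path=0 depth=1 children=[] left=[] right=['U', 'K'] parent=L
Step 2 (up): focus=L path=root depth=0 children=['A', 'U', 'K'] (at root)
Step 3 (down 0): focus=A path=0 depth=1 children=[] left=[] right=['U', 'K'] parent=L
Step 4 (set B): focus=B path=0 depth=1 children=[] left=[] right=['U', 'K'] parent=L

Answer: L(B U(E) K(F))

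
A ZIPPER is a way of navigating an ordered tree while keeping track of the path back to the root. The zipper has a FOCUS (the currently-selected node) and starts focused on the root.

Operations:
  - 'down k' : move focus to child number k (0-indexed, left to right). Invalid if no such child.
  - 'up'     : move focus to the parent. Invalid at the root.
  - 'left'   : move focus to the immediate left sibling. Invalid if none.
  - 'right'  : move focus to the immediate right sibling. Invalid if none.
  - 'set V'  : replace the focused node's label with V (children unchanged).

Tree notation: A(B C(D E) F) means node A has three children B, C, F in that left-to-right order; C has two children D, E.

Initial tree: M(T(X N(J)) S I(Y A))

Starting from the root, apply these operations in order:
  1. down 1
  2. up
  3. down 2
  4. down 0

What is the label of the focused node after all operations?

Step 1 (down 1): focus=S path=1 depth=1 children=[] left=['T'] right=['I'] parent=M
Step 2 (up): focus=M path=root depth=0 children=['T', 'S', 'I'] (at root)
Step 3 (down 2): focus=I path=2 depth=1 children=['Y', 'A'] left=['T', 'S'] right=[] parent=M
Step 4 (down 0): focus=Y path=2/0 depth=2 children=[] left=[] right=['A'] parent=I

Answer: Y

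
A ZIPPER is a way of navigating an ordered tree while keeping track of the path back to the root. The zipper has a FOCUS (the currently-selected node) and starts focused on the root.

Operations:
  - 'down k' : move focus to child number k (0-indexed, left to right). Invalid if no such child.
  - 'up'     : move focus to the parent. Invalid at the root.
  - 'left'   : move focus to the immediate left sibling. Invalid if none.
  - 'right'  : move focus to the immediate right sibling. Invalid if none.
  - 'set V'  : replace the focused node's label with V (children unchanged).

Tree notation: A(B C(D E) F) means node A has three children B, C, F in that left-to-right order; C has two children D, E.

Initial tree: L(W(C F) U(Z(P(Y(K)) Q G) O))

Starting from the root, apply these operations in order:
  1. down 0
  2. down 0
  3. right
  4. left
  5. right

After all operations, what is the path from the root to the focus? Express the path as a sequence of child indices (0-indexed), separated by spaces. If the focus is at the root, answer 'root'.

Answer: 0 1

Derivation:
Step 1 (down 0): focus=W path=0 depth=1 children=['C', 'F'] left=[] right=['U'] parent=L
Step 2 (down 0): focus=C path=0/0 depth=2 children=[] left=[] right=['F'] parent=W
Step 3 (right): focus=F path=0/1 depth=2 children=[] left=['C'] right=[] parent=W
Step 4 (left): focus=C path=0/0 depth=2 children=[] left=[] right=['F'] parent=W
Step 5 (right): focus=F path=0/1 depth=2 children=[] left=['C'] right=[] parent=W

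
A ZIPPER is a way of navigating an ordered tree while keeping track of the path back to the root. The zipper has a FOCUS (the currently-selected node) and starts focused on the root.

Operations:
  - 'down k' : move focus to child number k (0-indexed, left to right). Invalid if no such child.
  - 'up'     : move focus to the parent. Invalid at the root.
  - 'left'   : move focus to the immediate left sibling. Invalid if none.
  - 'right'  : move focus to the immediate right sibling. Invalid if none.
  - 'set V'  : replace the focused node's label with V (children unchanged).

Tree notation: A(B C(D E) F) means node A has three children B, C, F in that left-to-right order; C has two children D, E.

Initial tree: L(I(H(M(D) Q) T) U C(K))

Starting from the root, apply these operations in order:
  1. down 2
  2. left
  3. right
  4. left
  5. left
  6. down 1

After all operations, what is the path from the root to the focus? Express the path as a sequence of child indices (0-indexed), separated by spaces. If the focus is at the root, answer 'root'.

Answer: 0 1

Derivation:
Step 1 (down 2): focus=C path=2 depth=1 children=['K'] left=['I', 'U'] right=[] parent=L
Step 2 (left): focus=U path=1 depth=1 children=[] left=['I'] right=['C'] parent=L
Step 3 (right): focus=C path=2 depth=1 children=['K'] left=['I', 'U'] right=[] parent=L
Step 4 (left): focus=U path=1 depth=1 children=[] left=['I'] right=['C'] parent=L
Step 5 (left): focus=I path=0 depth=1 children=['H', 'T'] left=[] right=['U', 'C'] parent=L
Step 6 (down 1): focus=T path=0/1 depth=2 children=[] left=['H'] right=[] parent=I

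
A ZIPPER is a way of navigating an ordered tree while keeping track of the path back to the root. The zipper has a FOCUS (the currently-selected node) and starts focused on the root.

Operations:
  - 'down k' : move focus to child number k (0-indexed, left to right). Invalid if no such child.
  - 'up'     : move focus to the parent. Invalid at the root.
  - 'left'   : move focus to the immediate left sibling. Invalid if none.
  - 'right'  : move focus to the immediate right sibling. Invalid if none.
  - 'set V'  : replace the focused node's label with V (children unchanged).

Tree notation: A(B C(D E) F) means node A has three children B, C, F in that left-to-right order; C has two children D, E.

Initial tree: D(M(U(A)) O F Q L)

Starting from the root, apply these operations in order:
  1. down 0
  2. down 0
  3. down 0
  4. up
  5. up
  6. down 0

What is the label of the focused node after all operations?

Step 1 (down 0): focus=M path=0 depth=1 children=['U'] left=[] right=['O', 'F', 'Q', 'L'] parent=D
Step 2 (down 0): focus=U path=0/0 depth=2 children=['A'] left=[] right=[] parent=M
Step 3 (down 0): focus=A path=0/0/0 depth=3 children=[] left=[] right=[] parent=U
Step 4 (up): focus=U path=0/0 depth=2 children=['A'] left=[] right=[] parent=M
Step 5 (up): focus=M path=0 depth=1 children=['U'] left=[] right=['O', 'F', 'Q', 'L'] parent=D
Step 6 (down 0): focus=U path=0/0 depth=2 children=['A'] left=[] right=[] parent=M

Answer: U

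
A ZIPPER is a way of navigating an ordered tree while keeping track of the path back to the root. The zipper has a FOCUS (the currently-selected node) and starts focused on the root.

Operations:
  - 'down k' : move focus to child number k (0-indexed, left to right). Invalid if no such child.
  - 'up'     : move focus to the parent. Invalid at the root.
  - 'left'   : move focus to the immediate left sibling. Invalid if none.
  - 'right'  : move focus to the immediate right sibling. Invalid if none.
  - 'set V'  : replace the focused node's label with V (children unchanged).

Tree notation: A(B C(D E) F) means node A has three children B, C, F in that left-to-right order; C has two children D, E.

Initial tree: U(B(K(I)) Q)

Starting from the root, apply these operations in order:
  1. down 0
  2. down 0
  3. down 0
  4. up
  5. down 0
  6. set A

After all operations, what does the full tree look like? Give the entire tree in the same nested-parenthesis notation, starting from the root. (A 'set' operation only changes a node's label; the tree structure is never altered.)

Step 1 (down 0): focus=B path=0 depth=1 children=['K'] left=[] right=['Q'] parent=U
Step 2 (down 0): focus=K path=0/0 depth=2 children=['I'] left=[] right=[] parent=B
Step 3 (down 0): focus=I path=0/0/0 depth=3 children=[] left=[] right=[] parent=K
Step 4 (up): focus=K path=0/0 depth=2 children=['I'] left=[] right=[] parent=B
Step 5 (down 0): focus=I path=0/0/0 depth=3 children=[] left=[] right=[] parent=K
Step 6 (set A): focus=A path=0/0/0 depth=3 children=[] left=[] right=[] parent=K

Answer: U(B(K(A)) Q)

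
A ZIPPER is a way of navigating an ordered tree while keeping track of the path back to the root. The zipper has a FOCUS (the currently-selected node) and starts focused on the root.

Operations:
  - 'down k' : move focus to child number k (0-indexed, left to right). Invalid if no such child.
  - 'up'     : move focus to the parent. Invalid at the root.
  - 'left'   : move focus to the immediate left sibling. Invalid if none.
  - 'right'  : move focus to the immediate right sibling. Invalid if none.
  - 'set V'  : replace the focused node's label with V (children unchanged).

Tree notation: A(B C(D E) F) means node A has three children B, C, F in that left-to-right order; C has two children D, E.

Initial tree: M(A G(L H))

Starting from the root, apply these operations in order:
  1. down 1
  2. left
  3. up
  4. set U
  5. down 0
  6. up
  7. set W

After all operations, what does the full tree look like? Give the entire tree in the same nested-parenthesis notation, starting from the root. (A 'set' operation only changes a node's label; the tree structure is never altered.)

Step 1 (down 1): focus=G path=1 depth=1 children=['L', 'H'] left=['A'] right=[] parent=M
Step 2 (left): focus=A path=0 depth=1 children=[] left=[] right=['G'] parent=M
Step 3 (up): focus=M path=root depth=0 children=['A', 'G'] (at root)
Step 4 (set U): focus=U path=root depth=0 children=['A', 'G'] (at root)
Step 5 (down 0): focus=A path=0 depth=1 children=[] left=[] right=['G'] parent=U
Step 6 (up): focus=U path=root depth=0 children=['A', 'G'] (at root)
Step 7 (set W): focus=W path=root depth=0 children=['A', 'G'] (at root)

Answer: W(A G(L H))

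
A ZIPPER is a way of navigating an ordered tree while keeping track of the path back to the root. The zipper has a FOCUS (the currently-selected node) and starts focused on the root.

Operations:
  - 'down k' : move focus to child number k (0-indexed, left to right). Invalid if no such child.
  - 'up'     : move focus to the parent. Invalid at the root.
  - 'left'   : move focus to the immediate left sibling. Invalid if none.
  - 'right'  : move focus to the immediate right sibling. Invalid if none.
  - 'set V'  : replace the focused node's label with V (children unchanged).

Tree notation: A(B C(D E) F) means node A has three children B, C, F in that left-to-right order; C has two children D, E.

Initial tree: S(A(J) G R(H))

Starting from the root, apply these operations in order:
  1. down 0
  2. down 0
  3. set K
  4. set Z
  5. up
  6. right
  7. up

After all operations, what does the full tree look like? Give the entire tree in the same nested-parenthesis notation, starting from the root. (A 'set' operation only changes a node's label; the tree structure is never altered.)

Step 1 (down 0): focus=A path=0 depth=1 children=['J'] left=[] right=['G', 'R'] parent=S
Step 2 (down 0): focus=J path=0/0 depth=2 children=[] left=[] right=[] parent=A
Step 3 (set K): focus=K path=0/0 depth=2 children=[] left=[] right=[] parent=A
Step 4 (set Z): focus=Z path=0/0 depth=2 children=[] left=[] right=[] parent=A
Step 5 (up): focus=A path=0 depth=1 children=['Z'] left=[] right=['G', 'R'] parent=S
Step 6 (right): focus=G path=1 depth=1 children=[] left=['A'] right=['R'] parent=S
Step 7 (up): focus=S path=root depth=0 children=['A', 'G', 'R'] (at root)

Answer: S(A(Z) G R(H))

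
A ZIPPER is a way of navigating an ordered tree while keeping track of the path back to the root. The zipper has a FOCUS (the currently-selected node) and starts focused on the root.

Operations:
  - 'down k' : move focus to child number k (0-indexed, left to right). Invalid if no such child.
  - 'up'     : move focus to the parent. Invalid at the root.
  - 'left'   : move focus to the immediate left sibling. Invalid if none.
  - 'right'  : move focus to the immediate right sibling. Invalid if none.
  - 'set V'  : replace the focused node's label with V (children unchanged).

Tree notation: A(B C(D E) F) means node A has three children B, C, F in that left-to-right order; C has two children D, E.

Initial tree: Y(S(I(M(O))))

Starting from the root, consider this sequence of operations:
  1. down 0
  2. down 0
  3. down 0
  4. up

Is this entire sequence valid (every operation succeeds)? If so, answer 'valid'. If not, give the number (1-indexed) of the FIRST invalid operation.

Answer: valid

Derivation:
Step 1 (down 0): focus=S path=0 depth=1 children=['I'] left=[] right=[] parent=Y
Step 2 (down 0): focus=I path=0/0 depth=2 children=['M'] left=[] right=[] parent=S
Step 3 (down 0): focus=M path=0/0/0 depth=3 children=['O'] left=[] right=[] parent=I
Step 4 (up): focus=I path=0/0 depth=2 children=['M'] left=[] right=[] parent=S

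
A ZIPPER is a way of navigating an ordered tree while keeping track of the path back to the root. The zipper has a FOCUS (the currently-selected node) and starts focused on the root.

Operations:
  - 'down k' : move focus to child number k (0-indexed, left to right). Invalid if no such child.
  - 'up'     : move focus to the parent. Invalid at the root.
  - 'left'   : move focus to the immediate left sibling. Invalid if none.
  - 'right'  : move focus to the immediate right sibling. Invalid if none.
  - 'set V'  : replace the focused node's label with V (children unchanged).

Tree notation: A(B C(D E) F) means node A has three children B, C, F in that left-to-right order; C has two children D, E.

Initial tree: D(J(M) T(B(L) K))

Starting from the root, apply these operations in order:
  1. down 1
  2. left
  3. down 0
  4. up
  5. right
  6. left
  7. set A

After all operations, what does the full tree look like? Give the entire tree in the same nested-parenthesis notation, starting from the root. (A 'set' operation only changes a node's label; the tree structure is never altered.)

Step 1 (down 1): focus=T path=1 depth=1 children=['B', 'K'] left=['J'] right=[] parent=D
Step 2 (left): focus=J path=0 depth=1 children=['M'] left=[] right=['T'] parent=D
Step 3 (down 0): focus=M path=0/0 depth=2 children=[] left=[] right=[] parent=J
Step 4 (up): focus=J path=0 depth=1 children=['M'] left=[] right=['T'] parent=D
Step 5 (right): focus=T path=1 depth=1 children=['B', 'K'] left=['J'] right=[] parent=D
Step 6 (left): focus=J path=0 depth=1 children=['M'] left=[] right=['T'] parent=D
Step 7 (set A): focus=A path=0 depth=1 children=['M'] left=[] right=['T'] parent=D

Answer: D(A(M) T(B(L) K))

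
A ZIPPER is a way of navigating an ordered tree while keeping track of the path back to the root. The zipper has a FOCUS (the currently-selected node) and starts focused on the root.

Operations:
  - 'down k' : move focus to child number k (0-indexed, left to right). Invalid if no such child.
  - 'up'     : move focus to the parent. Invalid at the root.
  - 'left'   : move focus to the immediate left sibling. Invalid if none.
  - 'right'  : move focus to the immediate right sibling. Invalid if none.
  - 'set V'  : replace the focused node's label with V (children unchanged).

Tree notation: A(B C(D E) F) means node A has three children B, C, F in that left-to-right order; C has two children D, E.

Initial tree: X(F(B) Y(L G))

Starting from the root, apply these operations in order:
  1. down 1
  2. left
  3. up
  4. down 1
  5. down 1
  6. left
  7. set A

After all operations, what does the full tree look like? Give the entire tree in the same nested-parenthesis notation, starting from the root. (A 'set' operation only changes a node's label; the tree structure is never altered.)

Answer: X(F(B) Y(A G))

Derivation:
Step 1 (down 1): focus=Y path=1 depth=1 children=['L', 'G'] left=['F'] right=[] parent=X
Step 2 (left): focus=F path=0 depth=1 children=['B'] left=[] right=['Y'] parent=X
Step 3 (up): focus=X path=root depth=0 children=['F', 'Y'] (at root)
Step 4 (down 1): focus=Y path=1 depth=1 children=['L', 'G'] left=['F'] right=[] parent=X
Step 5 (down 1): focus=G path=1/1 depth=2 children=[] left=['L'] right=[] parent=Y
Step 6 (left): focus=L path=1/0 depth=2 children=[] left=[] right=['G'] parent=Y
Step 7 (set A): focus=A path=1/0 depth=2 children=[] left=[] right=['G'] parent=Y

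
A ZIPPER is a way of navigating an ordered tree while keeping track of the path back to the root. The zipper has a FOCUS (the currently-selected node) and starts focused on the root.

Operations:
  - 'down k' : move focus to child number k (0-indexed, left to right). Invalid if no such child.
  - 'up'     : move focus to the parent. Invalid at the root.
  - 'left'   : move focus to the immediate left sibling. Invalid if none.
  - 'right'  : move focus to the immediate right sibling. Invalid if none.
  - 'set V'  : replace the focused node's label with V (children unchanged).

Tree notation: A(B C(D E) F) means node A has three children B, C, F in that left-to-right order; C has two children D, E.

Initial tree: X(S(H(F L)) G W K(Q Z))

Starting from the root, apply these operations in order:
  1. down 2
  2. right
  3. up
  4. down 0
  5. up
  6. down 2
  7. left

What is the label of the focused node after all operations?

Answer: G

Derivation:
Step 1 (down 2): focus=W path=2 depth=1 children=[] left=['S', 'G'] right=['K'] parent=X
Step 2 (right): focus=K path=3 depth=1 children=['Q', 'Z'] left=['S', 'G', 'W'] right=[] parent=X
Step 3 (up): focus=X path=root depth=0 children=['S', 'G', 'W', 'K'] (at root)
Step 4 (down 0): focus=S path=0 depth=1 children=['H'] left=[] right=['G', 'W', 'K'] parent=X
Step 5 (up): focus=X path=root depth=0 children=['S', 'G', 'W', 'K'] (at root)
Step 6 (down 2): focus=W path=2 depth=1 children=[] left=['S', 'G'] right=['K'] parent=X
Step 7 (left): focus=G path=1 depth=1 children=[] left=['S'] right=['W', 'K'] parent=X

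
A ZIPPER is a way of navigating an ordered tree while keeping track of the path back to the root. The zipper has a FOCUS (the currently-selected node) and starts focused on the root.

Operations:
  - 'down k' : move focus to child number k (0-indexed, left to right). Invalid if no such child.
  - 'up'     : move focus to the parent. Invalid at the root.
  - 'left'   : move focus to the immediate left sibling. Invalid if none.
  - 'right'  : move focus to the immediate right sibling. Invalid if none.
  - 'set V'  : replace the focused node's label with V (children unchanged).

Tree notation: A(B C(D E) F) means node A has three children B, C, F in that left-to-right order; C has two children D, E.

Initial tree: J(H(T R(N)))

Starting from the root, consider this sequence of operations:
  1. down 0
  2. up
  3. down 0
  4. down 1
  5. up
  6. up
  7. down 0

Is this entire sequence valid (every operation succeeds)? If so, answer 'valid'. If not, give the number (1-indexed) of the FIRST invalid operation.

Step 1 (down 0): focus=H path=0 depth=1 children=['T', 'R'] left=[] right=[] parent=J
Step 2 (up): focus=J path=root depth=0 children=['H'] (at root)
Step 3 (down 0): focus=H path=0 depth=1 children=['T', 'R'] left=[] right=[] parent=J
Step 4 (down 1): focus=R path=0/1 depth=2 children=['N'] left=['T'] right=[] parent=H
Step 5 (up): focus=H path=0 depth=1 children=['T', 'R'] left=[] right=[] parent=J
Step 6 (up): focus=J path=root depth=0 children=['H'] (at root)
Step 7 (down 0): focus=H path=0 depth=1 children=['T', 'R'] left=[] right=[] parent=J

Answer: valid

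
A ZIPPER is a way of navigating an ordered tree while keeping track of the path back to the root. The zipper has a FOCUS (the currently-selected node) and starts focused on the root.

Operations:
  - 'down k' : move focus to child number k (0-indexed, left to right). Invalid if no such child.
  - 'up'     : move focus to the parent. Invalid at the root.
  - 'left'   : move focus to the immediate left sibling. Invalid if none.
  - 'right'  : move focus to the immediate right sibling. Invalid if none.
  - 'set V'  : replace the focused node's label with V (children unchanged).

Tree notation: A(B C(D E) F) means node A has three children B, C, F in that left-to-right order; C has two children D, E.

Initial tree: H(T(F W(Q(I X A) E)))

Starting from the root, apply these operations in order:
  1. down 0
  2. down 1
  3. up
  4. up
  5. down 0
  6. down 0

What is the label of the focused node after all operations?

Step 1 (down 0): focus=T path=0 depth=1 children=['F', 'W'] left=[] right=[] parent=H
Step 2 (down 1): focus=W path=0/1 depth=2 children=['Q', 'E'] left=['F'] right=[] parent=T
Step 3 (up): focus=T path=0 depth=1 children=['F', 'W'] left=[] right=[] parent=H
Step 4 (up): focus=H path=root depth=0 children=['T'] (at root)
Step 5 (down 0): focus=T path=0 depth=1 children=['F', 'W'] left=[] right=[] parent=H
Step 6 (down 0): focus=F path=0/0 depth=2 children=[] left=[] right=['W'] parent=T

Answer: F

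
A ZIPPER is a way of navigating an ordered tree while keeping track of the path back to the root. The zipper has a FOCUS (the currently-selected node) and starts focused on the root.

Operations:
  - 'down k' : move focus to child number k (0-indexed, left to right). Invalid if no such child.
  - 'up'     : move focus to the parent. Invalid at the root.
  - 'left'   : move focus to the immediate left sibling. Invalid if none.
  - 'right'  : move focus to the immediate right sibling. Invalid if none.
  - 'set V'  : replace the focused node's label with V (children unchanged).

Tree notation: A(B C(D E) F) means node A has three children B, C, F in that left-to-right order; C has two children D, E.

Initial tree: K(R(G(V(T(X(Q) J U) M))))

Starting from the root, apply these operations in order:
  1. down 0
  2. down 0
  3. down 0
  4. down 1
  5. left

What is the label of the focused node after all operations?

Answer: T

Derivation:
Step 1 (down 0): focus=R path=0 depth=1 children=['G'] left=[] right=[] parent=K
Step 2 (down 0): focus=G path=0/0 depth=2 children=['V'] left=[] right=[] parent=R
Step 3 (down 0): focus=V path=0/0/0 depth=3 children=['T', 'M'] left=[] right=[] parent=G
Step 4 (down 1): focus=M path=0/0/0/1 depth=4 children=[] left=['T'] right=[] parent=V
Step 5 (left): focus=T path=0/0/0/0 depth=4 children=['X', 'J', 'U'] left=[] right=['M'] parent=V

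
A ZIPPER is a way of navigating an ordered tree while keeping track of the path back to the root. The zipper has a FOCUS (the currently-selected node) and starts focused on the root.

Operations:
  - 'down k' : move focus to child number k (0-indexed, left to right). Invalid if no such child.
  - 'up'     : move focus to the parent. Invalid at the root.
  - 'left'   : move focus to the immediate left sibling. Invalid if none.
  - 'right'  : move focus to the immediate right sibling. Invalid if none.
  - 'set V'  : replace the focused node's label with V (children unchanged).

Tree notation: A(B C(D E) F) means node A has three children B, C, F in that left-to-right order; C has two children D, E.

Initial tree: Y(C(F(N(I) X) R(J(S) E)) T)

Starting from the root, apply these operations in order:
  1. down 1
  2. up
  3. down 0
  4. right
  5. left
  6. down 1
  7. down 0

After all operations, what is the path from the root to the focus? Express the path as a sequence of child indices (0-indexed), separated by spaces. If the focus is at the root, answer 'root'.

Step 1 (down 1): focus=T path=1 depth=1 children=[] left=['C'] right=[] parent=Y
Step 2 (up): focus=Y path=root depth=0 children=['C', 'T'] (at root)
Step 3 (down 0): focus=C path=0 depth=1 children=['F', 'R'] left=[] right=['T'] parent=Y
Step 4 (right): focus=T path=1 depth=1 children=[] left=['C'] right=[] parent=Y
Step 5 (left): focus=C path=0 depth=1 children=['F', 'R'] left=[] right=['T'] parent=Y
Step 6 (down 1): focus=R path=0/1 depth=2 children=['J', 'E'] left=['F'] right=[] parent=C
Step 7 (down 0): focus=J path=0/1/0 depth=3 children=['S'] left=[] right=['E'] parent=R

Answer: 0 1 0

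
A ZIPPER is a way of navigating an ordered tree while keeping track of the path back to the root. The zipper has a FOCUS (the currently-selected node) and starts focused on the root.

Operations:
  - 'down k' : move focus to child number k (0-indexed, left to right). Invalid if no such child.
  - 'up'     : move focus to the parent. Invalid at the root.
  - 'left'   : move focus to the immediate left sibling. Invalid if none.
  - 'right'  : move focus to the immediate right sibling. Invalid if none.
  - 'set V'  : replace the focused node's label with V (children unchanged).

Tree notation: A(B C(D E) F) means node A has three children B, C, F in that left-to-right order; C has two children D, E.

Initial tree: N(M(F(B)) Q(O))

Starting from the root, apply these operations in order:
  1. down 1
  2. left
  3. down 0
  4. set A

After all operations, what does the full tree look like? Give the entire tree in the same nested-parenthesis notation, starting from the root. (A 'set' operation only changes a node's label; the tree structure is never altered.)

Step 1 (down 1): focus=Q path=1 depth=1 children=['O'] left=['M'] right=[] parent=N
Step 2 (left): focus=M path=0 depth=1 children=['F'] left=[] right=['Q'] parent=N
Step 3 (down 0): focus=F path=0/0 depth=2 children=['B'] left=[] right=[] parent=M
Step 4 (set A): focus=A path=0/0 depth=2 children=['B'] left=[] right=[] parent=M

Answer: N(M(A(B)) Q(O))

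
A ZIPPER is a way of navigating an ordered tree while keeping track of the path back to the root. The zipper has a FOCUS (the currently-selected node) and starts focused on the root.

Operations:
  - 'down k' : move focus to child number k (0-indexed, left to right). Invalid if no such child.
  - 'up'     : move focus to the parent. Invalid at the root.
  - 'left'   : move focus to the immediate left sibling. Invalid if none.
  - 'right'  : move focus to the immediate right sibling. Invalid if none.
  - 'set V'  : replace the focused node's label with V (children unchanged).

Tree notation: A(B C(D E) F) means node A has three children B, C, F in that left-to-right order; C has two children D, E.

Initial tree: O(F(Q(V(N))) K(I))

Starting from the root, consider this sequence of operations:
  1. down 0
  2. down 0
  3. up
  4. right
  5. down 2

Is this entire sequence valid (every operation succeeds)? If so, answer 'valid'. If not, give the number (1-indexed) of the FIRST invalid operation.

Step 1 (down 0): focus=F path=0 depth=1 children=['Q'] left=[] right=['K'] parent=O
Step 2 (down 0): focus=Q path=0/0 depth=2 children=['V'] left=[] right=[] parent=F
Step 3 (up): focus=F path=0 depth=1 children=['Q'] left=[] right=['K'] parent=O
Step 4 (right): focus=K path=1 depth=1 children=['I'] left=['F'] right=[] parent=O
Step 5 (down 2): INVALID

Answer: 5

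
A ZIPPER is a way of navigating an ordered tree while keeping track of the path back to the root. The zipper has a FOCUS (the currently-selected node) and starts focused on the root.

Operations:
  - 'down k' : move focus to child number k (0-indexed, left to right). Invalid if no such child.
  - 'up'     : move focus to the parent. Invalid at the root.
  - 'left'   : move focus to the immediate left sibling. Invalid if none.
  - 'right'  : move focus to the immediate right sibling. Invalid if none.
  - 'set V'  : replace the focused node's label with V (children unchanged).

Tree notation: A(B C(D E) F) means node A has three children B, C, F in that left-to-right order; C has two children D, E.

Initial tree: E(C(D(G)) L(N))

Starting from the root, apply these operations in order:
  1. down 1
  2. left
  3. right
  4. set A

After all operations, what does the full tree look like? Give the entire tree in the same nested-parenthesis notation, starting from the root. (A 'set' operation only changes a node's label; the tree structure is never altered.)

Answer: E(C(D(G)) A(N))

Derivation:
Step 1 (down 1): focus=L path=1 depth=1 children=['N'] left=['C'] right=[] parent=E
Step 2 (left): focus=C path=0 depth=1 children=['D'] left=[] right=['L'] parent=E
Step 3 (right): focus=L path=1 depth=1 children=['N'] left=['C'] right=[] parent=E
Step 4 (set A): focus=A path=1 depth=1 children=['N'] left=['C'] right=[] parent=E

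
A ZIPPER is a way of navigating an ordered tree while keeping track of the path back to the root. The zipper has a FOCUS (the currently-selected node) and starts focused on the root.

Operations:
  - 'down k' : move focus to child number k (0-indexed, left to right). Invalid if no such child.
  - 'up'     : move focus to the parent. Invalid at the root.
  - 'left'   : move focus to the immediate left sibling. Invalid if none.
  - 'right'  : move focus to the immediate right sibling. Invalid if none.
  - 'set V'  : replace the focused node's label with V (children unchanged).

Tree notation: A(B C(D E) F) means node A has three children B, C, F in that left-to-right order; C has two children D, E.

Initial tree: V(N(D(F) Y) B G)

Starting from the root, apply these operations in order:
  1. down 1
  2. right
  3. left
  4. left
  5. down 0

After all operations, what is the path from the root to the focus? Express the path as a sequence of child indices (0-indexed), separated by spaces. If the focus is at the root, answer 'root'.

Step 1 (down 1): focus=B path=1 depth=1 children=[] left=['N'] right=['G'] parent=V
Step 2 (right): focus=G path=2 depth=1 children=[] left=['N', 'B'] right=[] parent=V
Step 3 (left): focus=B path=1 depth=1 children=[] left=['N'] right=['G'] parent=V
Step 4 (left): focus=N path=0 depth=1 children=['D', 'Y'] left=[] right=['B', 'G'] parent=V
Step 5 (down 0): focus=D path=0/0 depth=2 children=['F'] left=[] right=['Y'] parent=N

Answer: 0 0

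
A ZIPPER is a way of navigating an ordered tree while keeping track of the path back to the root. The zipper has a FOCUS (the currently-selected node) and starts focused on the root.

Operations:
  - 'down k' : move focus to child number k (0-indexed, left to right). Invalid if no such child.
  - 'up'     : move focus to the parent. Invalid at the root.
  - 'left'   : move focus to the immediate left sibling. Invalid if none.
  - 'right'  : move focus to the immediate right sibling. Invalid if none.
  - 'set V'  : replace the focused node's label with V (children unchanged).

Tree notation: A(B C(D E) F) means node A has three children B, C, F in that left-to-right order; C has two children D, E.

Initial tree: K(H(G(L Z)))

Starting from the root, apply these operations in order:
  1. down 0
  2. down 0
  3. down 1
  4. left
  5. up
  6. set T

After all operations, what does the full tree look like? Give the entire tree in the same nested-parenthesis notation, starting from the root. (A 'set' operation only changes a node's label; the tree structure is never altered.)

Step 1 (down 0): focus=H path=0 depth=1 children=['G'] left=[] right=[] parent=K
Step 2 (down 0): focus=G path=0/0 depth=2 children=['L', 'Z'] left=[] right=[] parent=H
Step 3 (down 1): focus=Z path=0/0/1 depth=3 children=[] left=['L'] right=[] parent=G
Step 4 (left): focus=L path=0/0/0 depth=3 children=[] left=[] right=['Z'] parent=G
Step 5 (up): focus=G path=0/0 depth=2 children=['L', 'Z'] left=[] right=[] parent=H
Step 6 (set T): focus=T path=0/0 depth=2 children=['L', 'Z'] left=[] right=[] parent=H

Answer: K(H(T(L Z)))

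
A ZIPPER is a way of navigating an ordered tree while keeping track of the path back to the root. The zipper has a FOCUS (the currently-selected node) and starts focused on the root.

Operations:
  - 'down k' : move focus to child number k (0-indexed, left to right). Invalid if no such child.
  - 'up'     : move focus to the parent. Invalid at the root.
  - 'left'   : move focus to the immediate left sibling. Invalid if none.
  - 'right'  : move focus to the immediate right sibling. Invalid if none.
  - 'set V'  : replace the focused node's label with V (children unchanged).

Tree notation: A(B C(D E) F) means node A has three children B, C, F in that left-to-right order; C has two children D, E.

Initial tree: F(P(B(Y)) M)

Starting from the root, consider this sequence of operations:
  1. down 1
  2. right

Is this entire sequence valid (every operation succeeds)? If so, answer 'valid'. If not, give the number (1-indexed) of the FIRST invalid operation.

Step 1 (down 1): focus=M path=1 depth=1 children=[] left=['P'] right=[] parent=F
Step 2 (right): INVALID

Answer: 2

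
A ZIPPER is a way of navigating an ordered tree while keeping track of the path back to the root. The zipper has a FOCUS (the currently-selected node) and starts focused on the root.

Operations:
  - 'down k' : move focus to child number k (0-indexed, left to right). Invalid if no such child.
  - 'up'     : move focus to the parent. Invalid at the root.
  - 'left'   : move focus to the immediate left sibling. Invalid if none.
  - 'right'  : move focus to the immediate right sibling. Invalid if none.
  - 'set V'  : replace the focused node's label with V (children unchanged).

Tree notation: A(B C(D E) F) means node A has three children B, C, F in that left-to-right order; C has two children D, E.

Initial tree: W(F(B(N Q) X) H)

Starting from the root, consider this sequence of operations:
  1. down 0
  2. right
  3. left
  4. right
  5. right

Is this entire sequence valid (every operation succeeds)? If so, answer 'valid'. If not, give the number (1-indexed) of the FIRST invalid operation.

Step 1 (down 0): focus=F path=0 depth=1 children=['B', 'X'] left=[] right=['H'] parent=W
Step 2 (right): focus=H path=1 depth=1 children=[] left=['F'] right=[] parent=W
Step 3 (left): focus=F path=0 depth=1 children=['B', 'X'] left=[] right=['H'] parent=W
Step 4 (right): focus=H path=1 depth=1 children=[] left=['F'] right=[] parent=W
Step 5 (right): INVALID

Answer: 5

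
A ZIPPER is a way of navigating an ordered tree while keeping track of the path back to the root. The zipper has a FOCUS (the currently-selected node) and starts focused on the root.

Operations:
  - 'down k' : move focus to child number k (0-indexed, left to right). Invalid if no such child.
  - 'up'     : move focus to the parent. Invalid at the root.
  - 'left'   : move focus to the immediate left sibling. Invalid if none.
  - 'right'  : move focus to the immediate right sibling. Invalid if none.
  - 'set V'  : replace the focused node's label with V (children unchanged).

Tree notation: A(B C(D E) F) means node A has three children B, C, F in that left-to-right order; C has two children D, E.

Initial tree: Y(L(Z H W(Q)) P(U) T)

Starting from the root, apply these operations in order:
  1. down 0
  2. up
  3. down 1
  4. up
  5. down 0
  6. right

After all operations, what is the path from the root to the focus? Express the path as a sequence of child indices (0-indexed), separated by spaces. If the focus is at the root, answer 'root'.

Answer: 1

Derivation:
Step 1 (down 0): focus=L path=0 depth=1 children=['Z', 'H', 'W'] left=[] right=['P', 'T'] parent=Y
Step 2 (up): focus=Y path=root depth=0 children=['L', 'P', 'T'] (at root)
Step 3 (down 1): focus=P path=1 depth=1 children=['U'] left=['L'] right=['T'] parent=Y
Step 4 (up): focus=Y path=root depth=0 children=['L', 'P', 'T'] (at root)
Step 5 (down 0): focus=L path=0 depth=1 children=['Z', 'H', 'W'] left=[] right=['P', 'T'] parent=Y
Step 6 (right): focus=P path=1 depth=1 children=['U'] left=['L'] right=['T'] parent=Y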